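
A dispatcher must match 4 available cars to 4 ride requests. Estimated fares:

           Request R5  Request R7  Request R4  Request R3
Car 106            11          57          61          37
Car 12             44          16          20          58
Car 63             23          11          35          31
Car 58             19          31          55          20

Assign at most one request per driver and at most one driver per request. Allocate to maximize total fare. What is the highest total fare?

Max total: $193

This is the linear assignment problem.
Optimal: Car 106→Request R7 ($57), Car 12→Request R3 ($58), Car 63→Request R5 ($23), Car 58→Request R4 ($55) — total 57+58+23+55 = $193.
Column-greedy (each request in turn goes to its best remaining driver) gives $187, worse by 6.
Next-best assignment: Car 106→Request R7, Car 12→Request R5, Car 63→Request R3, Car 58→Request R4 = $187.
Swapping Car 106↔Car 63 (Car 106→Request R5 $11, Car 63→Request R7 $11) loses 58.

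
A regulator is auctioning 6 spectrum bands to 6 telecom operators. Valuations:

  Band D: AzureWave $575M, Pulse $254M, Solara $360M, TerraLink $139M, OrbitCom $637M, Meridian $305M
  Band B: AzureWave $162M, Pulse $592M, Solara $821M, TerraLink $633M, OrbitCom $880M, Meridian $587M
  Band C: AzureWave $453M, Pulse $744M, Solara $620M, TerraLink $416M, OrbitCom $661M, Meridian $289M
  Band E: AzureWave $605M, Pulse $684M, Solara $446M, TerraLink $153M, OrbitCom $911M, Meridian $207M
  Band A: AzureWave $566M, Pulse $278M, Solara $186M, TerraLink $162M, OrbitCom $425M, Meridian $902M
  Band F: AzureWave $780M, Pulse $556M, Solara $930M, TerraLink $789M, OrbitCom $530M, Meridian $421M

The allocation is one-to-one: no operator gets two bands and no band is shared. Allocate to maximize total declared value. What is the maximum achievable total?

Max total: $4742M

This is the linear assignment problem.
Optimal: AzureWave→Band D ($575M), Pulse→Band C ($744M), Solara→Band B ($821M), TerraLink→Band F ($789M), OrbitCom→Band E ($911M), Meridian→Band A ($902M) — total 575+744+821+789+911+902 = $4742M.
Max-entry greedy (repeatedly take the single best remaining cell) gives $4695M, worse by 47.
Next-best assignment: AzureWave→Band D, Pulse→Band C, Solara→Band F, TerraLink→Band B, OrbitCom→Band E, Meridian→Band A = $4695M.
Every other assignment is strictly worse.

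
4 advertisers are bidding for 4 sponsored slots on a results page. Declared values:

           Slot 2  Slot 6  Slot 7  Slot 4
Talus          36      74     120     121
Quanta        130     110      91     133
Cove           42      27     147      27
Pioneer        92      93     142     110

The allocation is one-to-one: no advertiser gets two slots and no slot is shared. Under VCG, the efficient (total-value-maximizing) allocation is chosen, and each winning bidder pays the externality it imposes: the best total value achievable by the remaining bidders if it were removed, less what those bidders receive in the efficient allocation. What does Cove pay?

Efficient allocation: Talus→Slot 4 ($121), Quanta→Slot 2 ($130), Cove→Slot 7 ($147), Pioneer→Slot 6 ($93); total welfare W = $491.
Cove receives Slot 7 at value $147, so the others get W − 147 = $344.
Without Cove: best allocation of the remaining 3 bidders over all 4 slots is Talus→Slot 4 ($121), Quanta→Slot 2 ($130), Pioneer→Slot 7 ($142), total $393.
VCG payment = (others' best without Cove) − (others' welfare with Cove) = 393 − 344 = $49.

Cove pays $49.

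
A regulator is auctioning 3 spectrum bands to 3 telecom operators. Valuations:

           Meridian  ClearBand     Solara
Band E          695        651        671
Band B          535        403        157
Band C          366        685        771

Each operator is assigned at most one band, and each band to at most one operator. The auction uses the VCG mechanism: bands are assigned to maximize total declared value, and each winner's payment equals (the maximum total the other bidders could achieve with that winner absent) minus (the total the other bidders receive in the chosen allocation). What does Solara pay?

Solara pays $194M.

Efficient allocation: Meridian→Band B ($535M), ClearBand→Band E ($651M), Solara→Band C ($771M); total welfare W = $1957M.
Solara receives Band C at value $771M, so the others get W − 771 = $1186M.
Without Solara: best allocation of the remaining 2 bidders over all 3 bands is Meridian→Band E ($695M), ClearBand→Band C ($685M), total $1380M.
VCG payment = (others' best without Solara) − (others' welfare with Solara) = 1380 − 1186 = $194M.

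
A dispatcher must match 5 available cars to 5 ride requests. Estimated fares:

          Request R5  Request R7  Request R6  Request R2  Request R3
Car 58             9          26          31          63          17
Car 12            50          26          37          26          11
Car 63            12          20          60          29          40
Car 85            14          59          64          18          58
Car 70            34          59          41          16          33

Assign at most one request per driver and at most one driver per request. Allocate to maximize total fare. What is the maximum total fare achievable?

Optimal: Car 58→Request R2 ($63), Car 12→Request R5 ($50), Car 63→Request R6 ($60), Car 85→Request R3 ($58), Car 70→Request R7 ($59) — total 63+50+60+58+59 = $290.

Max total: $290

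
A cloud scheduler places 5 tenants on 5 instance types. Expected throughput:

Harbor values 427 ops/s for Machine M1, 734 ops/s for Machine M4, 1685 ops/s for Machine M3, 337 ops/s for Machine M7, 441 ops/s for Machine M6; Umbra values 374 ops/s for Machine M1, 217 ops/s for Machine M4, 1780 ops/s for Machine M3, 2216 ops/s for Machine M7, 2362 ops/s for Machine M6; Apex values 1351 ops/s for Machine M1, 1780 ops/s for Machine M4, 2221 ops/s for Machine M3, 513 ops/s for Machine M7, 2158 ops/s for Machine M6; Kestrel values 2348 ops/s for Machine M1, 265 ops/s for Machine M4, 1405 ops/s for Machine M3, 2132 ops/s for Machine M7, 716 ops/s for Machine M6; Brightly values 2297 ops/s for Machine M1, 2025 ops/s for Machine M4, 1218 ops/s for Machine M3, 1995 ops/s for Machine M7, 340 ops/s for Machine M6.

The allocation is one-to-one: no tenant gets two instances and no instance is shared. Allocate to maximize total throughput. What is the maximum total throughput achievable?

Maximum total: 10432 ops/s

Optimal: Harbor→Machine M3 (1685 ops/s), Umbra→Machine M7 (2216 ops/s), Apex→Machine M6 (2158 ops/s), Kestrel→Machine M1 (2348 ops/s), Brightly→Machine M4 (2025 ops/s) — total 1685+2216+2158+2348+2025 = 10432 ops/s.
Checked against all permutations: 10432 ops/s is optimal.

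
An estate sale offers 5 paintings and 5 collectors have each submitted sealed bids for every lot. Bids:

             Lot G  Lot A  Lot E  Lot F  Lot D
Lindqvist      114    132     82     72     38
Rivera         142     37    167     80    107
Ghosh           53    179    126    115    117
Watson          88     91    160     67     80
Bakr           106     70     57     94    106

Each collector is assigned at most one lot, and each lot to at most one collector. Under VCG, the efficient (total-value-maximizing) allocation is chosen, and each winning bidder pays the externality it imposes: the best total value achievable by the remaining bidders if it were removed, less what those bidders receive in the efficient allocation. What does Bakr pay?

Efficient allocation: Lindqvist→Lot F ($72), Rivera→Lot G ($142), Ghosh→Lot A ($179), Watson→Lot E ($160), Bakr→Lot D ($106); total welfare W = $659.
Bakr receives Lot D at value $106, so the others get W − 106 = $553.
Without Bakr: best allocation of the remaining 4 bidders over all 5 lots is Lindqvist→Lot G ($114), Rivera→Lot D ($107), Ghosh→Lot A ($179), Watson→Lot E ($160), total $560.
VCG payment = (others' best without Bakr) − (others' welfare with Bakr) = 560 − 553 = $7.

Bakr pays $7.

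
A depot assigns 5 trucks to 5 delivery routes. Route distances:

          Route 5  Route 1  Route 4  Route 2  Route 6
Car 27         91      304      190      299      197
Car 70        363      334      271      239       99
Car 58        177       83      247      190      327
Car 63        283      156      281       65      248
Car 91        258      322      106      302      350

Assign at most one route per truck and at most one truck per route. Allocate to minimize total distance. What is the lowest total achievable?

Minimum total: 444 km

This is a one-to-one assignment (minimum-cost bipartite matching).
Optimal: Car 27→Route 5 (91 km), Car 70→Route 6 (99 km), Car 58→Route 1 (83 km), Car 63→Route 2 (65 km), Car 91→Route 4 (106 km) — total 91+99+83+65+106 = 444 km.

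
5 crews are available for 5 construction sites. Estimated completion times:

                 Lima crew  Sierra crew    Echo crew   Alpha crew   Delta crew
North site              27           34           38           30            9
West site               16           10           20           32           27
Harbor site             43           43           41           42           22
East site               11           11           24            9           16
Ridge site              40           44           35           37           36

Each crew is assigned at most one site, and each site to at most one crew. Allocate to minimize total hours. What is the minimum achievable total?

This is a one-to-one assignment (minimum-cost bipartite matching).
Optimal: Lima crew→North site (27 hours), Sierra crew→West site (10 hours), Echo crew→Ridge site (35 hours), Alpha crew→East site (9 hours), Delta crew→Harbor site (22 hours) — total 27+10+35+9+22 = 103 hours.
Next-best assignment: Lima crew→Harbor site, Sierra crew→West site, Echo crew→Ridge site, Alpha crew→East site, Delta crew→North site = 106 hours.
No other one-to-one assignment undercuts 103 hours.

Min total: 103 hours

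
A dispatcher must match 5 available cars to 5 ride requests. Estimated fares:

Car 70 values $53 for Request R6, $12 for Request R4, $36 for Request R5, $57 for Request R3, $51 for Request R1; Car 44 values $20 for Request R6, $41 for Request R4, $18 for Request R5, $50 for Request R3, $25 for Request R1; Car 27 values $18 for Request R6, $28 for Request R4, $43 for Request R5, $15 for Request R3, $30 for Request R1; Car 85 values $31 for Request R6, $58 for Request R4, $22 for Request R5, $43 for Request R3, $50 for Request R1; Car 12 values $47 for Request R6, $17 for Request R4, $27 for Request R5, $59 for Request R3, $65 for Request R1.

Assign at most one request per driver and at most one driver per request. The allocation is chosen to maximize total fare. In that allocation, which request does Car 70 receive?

Car 70 receives Request R6.

Optimal: Car 70→Request R6 ($53), Car 44→Request R3 ($50), Car 27→Request R5 ($43), Car 85→Request R4 ($58), Car 12→Request R1 ($65) — total 53+50+43+58+65 = $269.
Column-greedy (each request in turn goes to its best remaining driver) gives $238, worse by 31.
Next-best assignment: Car 70→Request R1, Car 44→Request R3, Car 27→Request R5, Car 85→Request R4, Car 12→Request R6 = $249.
Swapping Car 85↔Car 70 (Car 85→Request R6 $31, Car 70→Request R4 $12) loses 68.
Every other assignment is strictly worse.
Car 70's own top request is Request R3 ($57), but forcing Car 70→Request R3 and reassigning the rest optimally gives only $243 — worse by 26.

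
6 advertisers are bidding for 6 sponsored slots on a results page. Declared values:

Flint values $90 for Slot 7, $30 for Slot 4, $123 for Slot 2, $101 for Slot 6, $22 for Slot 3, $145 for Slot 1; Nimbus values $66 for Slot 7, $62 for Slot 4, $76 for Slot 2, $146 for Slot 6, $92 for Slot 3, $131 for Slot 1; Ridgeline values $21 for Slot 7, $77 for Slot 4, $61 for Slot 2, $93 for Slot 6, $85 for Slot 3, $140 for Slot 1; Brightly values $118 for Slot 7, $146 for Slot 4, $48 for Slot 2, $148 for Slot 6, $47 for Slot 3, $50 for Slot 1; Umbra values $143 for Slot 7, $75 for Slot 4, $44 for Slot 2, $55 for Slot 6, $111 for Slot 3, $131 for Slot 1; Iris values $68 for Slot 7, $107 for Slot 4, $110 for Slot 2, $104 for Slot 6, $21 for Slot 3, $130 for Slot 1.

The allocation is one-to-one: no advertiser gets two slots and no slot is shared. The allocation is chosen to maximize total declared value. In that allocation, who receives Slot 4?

Optimal: Flint→Slot 1 ($145), Nimbus→Slot 6 ($146), Ridgeline→Slot 3 ($85), Brightly→Slot 4 ($146), Umbra→Slot 7 ($143), Iris→Slot 2 ($110) — total 145+146+85+146+143+110 = $775.
Column-greedy (each slot in turn goes to its best remaining advertiser) gives $773, worse by 2.
Next-best assignment: Flint→Slot 2, Nimbus→Slot 6, Ridgeline→Slot 3, Brightly→Slot 4, Umbra→Slot 7, Iris→Slot 1 = $773.
Swapping Flint↔Ridgeline (Flint→Slot 3 $22, Ridgeline→Slot 1 $140) loses 68.
Checked against all permutations: $775 is optimal.
Brightly's own top slot is Slot 6 ($148), but forcing Brightly→Slot 6 and reassigning the rest optimally gives only $753 — worse by 22.

Brightly receives Slot 4.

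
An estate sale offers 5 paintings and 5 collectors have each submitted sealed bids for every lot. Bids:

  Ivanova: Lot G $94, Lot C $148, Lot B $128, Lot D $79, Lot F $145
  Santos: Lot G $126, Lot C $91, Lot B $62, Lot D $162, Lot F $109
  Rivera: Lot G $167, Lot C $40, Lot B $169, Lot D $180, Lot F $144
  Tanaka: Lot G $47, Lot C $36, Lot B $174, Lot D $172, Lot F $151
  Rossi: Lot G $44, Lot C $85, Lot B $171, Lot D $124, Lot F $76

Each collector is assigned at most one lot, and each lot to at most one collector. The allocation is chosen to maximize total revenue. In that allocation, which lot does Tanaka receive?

Tanaka receives Lot F.

Optimal: Ivanova→Lot C ($148), Santos→Lot D ($162), Rivera→Lot G ($167), Tanaka→Lot F ($151), Rossi→Lot B ($171) — total 148+162+167+151+171 = $799.
Column-greedy (each lot in turn goes to its best remaining collector) gives $727, worse by 72.
Next-best assignment: Ivanova→Lot C, Santos→Lot G, Rivera→Lot D, Tanaka→Lot F, Rossi→Lot B = $776.
Swapping Rossi↔Tanaka (Rossi→Lot F $76, Tanaka→Lot B $174) loses 72.
No other one-to-one assignment exceeds $799.
Tanaka's own top lot is Lot B ($174), but forcing Tanaka→Lot B and reassigning the rest optimally gives only $733 — worse by 66.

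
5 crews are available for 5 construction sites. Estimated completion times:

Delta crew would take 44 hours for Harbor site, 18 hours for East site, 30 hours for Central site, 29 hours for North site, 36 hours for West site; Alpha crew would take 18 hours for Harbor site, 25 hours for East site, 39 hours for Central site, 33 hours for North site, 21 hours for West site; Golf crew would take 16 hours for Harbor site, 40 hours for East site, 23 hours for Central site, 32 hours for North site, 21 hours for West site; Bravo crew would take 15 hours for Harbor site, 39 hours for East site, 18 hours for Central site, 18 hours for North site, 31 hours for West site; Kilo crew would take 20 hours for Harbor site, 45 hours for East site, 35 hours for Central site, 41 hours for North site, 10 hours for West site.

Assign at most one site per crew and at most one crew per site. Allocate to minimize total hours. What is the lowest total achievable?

Optimal: Delta crew→East site (18 hours), Alpha crew→Harbor site (18 hours), Golf crew→Central site (23 hours), Bravo crew→North site (18 hours), Kilo crew→West site (10 hours) — total 18+18+23+18+10 = 87 hours.
Min-entry greedy (repeatedly take the single cheapest remaining cell) gives 99 hours, worse by 12.
Next-best assignment: Delta crew→East site, Alpha crew→North site, Golf crew→Harbor site, Bravo crew→Central site, Kilo crew→West site = 95 hours.
Swapping Kilo crew↔Bravo crew (Kilo crew→North site 41 hours, Bravo crew→West site 31 hours) adds 44.
Checked against all permutations: 87 hours is optimal.

Minimum total: 87 hours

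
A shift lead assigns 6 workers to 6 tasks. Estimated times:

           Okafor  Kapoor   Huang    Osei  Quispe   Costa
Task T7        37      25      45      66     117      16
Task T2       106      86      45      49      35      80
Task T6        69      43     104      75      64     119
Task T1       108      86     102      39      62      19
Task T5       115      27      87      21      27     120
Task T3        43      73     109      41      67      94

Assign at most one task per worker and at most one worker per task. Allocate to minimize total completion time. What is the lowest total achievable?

Min total: 206 min

Optimal: Okafor→Task T3 (43 min), Kapoor→Task T6 (43 min), Huang→Task T7 (45 min), Osei→Task T5 (21 min), Quispe→Task T2 (35 min), Costa→Task T1 (19 min) — total 43+43+45+21+35+19 = 206 min.
Next-best assignment: Okafor→Task T7, Kapoor→Task T6, Huang→Task T2, Osei→Task T3, Quispe→Task T5, Costa→Task T1 = 212 min.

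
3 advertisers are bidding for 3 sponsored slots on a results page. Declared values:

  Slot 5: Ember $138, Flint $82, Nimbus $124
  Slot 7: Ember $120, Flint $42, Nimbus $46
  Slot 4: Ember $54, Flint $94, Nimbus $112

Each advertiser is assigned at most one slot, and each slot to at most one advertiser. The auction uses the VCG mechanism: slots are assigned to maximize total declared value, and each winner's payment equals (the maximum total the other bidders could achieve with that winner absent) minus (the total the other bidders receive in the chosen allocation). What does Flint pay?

Flint pays $6.

Efficient allocation: Ember→Slot 7 ($120), Flint→Slot 4 ($94), Nimbus→Slot 5 ($124); total welfare W = $338.
Flint receives Slot 4 at value $94, so the others get W − 94 = $244.
Without Flint: best allocation of the remaining 2 bidders over all 3 slots is Ember→Slot 5 ($138), Nimbus→Slot 4 ($112), total $250.
VCG payment = (others' best without Flint) − (others' welfare with Flint) = 250 − 244 = $6.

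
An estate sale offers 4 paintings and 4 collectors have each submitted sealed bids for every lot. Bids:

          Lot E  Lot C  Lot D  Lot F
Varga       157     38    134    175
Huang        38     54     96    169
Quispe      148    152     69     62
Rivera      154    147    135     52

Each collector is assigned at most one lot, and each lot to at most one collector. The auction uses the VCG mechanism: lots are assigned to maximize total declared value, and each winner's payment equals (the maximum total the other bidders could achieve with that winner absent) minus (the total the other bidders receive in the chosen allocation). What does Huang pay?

Huang pays $37.

Efficient allocation: Varga→Lot E ($157), Huang→Lot F ($169), Quispe→Lot C ($152), Rivera→Lot D ($135); total welfare W = $613.
Huang receives Lot F at value $169, so the others get W − 169 = $444.
Without Huang: best allocation of the remaining 3 bidders over all 4 lots is Varga→Lot F ($175), Quispe→Lot C ($152), Rivera→Lot E ($154), total $481.
VCG payment = (others' best without Huang) − (others' welfare with Huang) = 481 − 444 = $37.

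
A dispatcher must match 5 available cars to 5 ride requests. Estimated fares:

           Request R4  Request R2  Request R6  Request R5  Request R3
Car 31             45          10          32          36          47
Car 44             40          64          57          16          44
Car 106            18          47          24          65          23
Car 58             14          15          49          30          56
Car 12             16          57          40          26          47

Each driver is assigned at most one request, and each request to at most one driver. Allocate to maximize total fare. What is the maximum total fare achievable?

Optimal: Car 31→Request R4 ($45), Car 44→Request R6 ($57), Car 106→Request R5 ($65), Car 58→Request R3 ($56), Car 12→Request R2 ($57) — total 45+57+65+56+57 = $280.
Max-entry greedy (repeatedly take the single best remaining cell) gives $270, worse by 10.
Every other assignment is strictly worse.

Max total: $280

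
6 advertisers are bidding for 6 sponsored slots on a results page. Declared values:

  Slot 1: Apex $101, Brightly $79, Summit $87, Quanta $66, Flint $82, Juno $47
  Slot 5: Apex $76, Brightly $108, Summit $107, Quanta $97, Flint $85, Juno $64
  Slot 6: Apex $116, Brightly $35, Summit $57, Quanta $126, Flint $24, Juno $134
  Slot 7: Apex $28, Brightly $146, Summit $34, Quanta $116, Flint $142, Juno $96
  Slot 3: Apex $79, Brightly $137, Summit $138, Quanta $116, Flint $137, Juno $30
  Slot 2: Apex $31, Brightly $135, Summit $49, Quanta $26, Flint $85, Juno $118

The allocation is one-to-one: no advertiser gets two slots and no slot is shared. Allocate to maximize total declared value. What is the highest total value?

Max total: $747

Treat this as an assignment problem: match each advertiser to one slot.
Optimal: Apex→Slot 1 ($101), Brightly→Slot 2 ($135), Summit→Slot 3 ($138), Quanta→Slot 5 ($97), Flint→Slot 7 ($142), Juno→Slot 6 ($134) — total 101+135+138+97+142+134 = $747.
Column-greedy (each slot in turn goes to its best remaining advertiser) gives $649, worse by 98.
Swapping Flint↔Quanta (Flint→Slot 5 $85, Quanta→Slot 7 $116) loses 38.
No other one-to-one assignment exceeds $747.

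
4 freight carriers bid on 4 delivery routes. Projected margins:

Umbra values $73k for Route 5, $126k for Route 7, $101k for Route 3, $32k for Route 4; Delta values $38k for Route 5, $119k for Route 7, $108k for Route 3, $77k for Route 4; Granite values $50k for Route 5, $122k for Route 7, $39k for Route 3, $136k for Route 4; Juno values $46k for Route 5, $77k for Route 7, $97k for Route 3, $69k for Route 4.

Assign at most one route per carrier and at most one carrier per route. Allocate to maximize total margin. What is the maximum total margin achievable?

This is a one-to-one assignment (maximum-weight bipartite matching).
Optimal: Umbra→Route 5 ($73k), Delta→Route 7 ($119k), Granite→Route 4 ($136k), Juno→Route 3 ($97k) — total 73+119+136+97 = $425k.
Max-entry greedy (repeatedly take the single best remaining cell) gives $416k, worse by 9.
Next-best assignment: Umbra→Route 7, Delta→Route 3, Granite→Route 4, Juno→Route 5 = $416k.
Swapping Umbra↔Juno (Umbra→Route 3 $101k, Juno→Route 5 $46k) loses 23.

Max total: $425k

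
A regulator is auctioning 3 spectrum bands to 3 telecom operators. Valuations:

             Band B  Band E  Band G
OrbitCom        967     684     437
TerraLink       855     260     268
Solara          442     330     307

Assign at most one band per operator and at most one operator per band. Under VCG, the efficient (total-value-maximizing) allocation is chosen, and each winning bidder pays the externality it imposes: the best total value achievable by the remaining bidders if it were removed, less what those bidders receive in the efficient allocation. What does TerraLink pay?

Efficient allocation: OrbitCom→Band E ($684M), TerraLink→Band B ($855M), Solara→Band G ($307M); total welfare W = $1846M.
TerraLink receives Band B at value $855M, so the others get W − 855 = $991M.
Without TerraLink: best allocation of the remaining 2 bidders over all 3 bands is OrbitCom→Band B ($967M), Solara→Band E ($330M), total $1297M.
VCG payment = (others' best without TerraLink) − (others' welfare with TerraLink) = 1297 − 991 = $306M.

TerraLink pays $306M.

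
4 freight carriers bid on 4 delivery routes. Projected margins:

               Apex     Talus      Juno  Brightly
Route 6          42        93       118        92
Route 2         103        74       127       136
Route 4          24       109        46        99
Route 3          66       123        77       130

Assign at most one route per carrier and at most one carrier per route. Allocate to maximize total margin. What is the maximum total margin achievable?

Optimal: Apex→Route 2 ($103k), Talus→Route 4 ($109k), Juno→Route 6 ($118k), Brightly→Route 3 ($130k) — total 103+109+118+130 = $460k.
Row-greedy (each carrier in turn takes its best remaining route) gives $443k, worse by 17.
Next-best assignment: Apex→Route 2, Talus→Route 3, Juno→Route 6, Brightly→Route 4 = $443k.
Swapping Brightly↔Apex (Brightly→Route 2 $136k, Apex→Route 3 $66k) loses 31.
Checked against all permutations: $460k is optimal.

Max total: $460k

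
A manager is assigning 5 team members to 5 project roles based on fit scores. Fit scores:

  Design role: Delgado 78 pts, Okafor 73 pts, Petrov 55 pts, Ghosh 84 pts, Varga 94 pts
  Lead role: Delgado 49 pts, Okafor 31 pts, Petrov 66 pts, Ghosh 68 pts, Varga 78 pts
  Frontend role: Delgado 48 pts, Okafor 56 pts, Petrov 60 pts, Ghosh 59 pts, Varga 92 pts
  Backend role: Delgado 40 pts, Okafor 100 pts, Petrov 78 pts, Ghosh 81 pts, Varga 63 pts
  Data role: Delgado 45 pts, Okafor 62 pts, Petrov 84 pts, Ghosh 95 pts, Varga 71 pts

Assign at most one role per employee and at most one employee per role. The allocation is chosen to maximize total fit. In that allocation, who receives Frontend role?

Varga receives Frontend role.

Optimal: Delgado→Design role (78 pts), Okafor→Backend role (100 pts), Petrov→Lead role (66 pts), Ghosh→Data role (95 pts), Varga→Frontend role (92 pts) — total 78+100+66+95+92 = 431 pts.
Row-greedy (each employee in turn takes its best remaining role) gives 422 pts, worse by 9.
Next-best assignment: Delgado→Design role, Okafor→Backend role, Petrov→Data role, Ghosh→Lead role, Varga→Frontend role = 422 pts.
Swapping Petrov↔Okafor (Petrov→Backend role 78 pts, Okafor→Lead role 31 pts) loses 57.
No other one-to-one assignment exceeds 431 pts.
Varga's own top role is Design role (94 pts), but forcing Varga→Design role and reassigning the rest optimally gives only 403 pts — worse by 28.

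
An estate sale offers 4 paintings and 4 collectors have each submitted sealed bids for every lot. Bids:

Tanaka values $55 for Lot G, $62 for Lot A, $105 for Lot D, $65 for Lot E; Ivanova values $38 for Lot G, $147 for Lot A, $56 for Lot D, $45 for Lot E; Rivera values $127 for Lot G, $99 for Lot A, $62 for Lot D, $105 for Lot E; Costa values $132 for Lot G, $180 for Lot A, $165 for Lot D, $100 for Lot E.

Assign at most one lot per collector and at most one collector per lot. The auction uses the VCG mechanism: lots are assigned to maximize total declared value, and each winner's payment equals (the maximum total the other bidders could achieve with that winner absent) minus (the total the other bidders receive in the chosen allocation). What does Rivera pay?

Rivera pays $7.

Efficient allocation: Tanaka→Lot E ($65), Ivanova→Lot A ($147), Rivera→Lot G ($127), Costa→Lot D ($165); total welfare W = $504.
Rivera receives Lot G at value $127, so the others get W − 127 = $377.
Without Rivera: best allocation of the remaining 3 bidders over all 4 lots is Tanaka→Lot D ($105), Ivanova→Lot A ($147), Costa→Lot G ($132), total $384.
VCG payment = (others' best without Rivera) − (others' welfare with Rivera) = 384 − 377 = $7.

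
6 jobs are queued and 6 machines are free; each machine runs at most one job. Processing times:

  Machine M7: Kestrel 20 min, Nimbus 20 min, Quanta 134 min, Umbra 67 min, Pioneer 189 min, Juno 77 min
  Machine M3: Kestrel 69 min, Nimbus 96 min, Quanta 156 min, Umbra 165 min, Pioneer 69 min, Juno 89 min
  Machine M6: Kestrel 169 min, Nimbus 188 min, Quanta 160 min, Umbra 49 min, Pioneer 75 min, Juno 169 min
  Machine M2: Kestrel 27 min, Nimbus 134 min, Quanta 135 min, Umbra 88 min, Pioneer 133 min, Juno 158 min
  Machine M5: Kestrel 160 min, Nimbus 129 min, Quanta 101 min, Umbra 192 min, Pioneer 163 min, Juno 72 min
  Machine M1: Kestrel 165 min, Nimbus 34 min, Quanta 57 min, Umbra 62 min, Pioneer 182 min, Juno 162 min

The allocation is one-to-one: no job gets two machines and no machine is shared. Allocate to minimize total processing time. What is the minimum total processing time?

Optimal: Kestrel→Machine M2 (27 min), Nimbus→Machine M7 (20 min), Quanta→Machine M1 (57 min), Umbra→Machine M6 (49 min), Pioneer→Machine M3 (69 min), Juno→Machine M5 (72 min) — total 27+20+57+49+69+72 = 294 min.
Column-greedy (each machine in turn goes to its cheapest remaining job) gives 401 min, worse by 107.
Next-best assignment: Kestrel→Machine M2, Nimbus→Machine M1, Quanta→Machine M5, Umbra→Machine M6, Pioneer→Machine M3, Juno→Machine M7 = 357 min.
Every other assignment is strictly worse.

Min total: 294 min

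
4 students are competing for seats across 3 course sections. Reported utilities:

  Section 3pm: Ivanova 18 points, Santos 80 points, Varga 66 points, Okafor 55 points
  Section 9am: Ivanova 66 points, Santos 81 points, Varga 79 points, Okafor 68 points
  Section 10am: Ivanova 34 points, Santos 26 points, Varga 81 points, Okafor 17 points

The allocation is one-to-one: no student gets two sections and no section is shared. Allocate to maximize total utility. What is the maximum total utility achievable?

Maximum total: 229 points

Optimal: Santos→Section 3pm (80 points), Okafor→Section 9am (68 points), Varga→Section 10am (81 points) — total 80+68+81 = 229 points.
Max-entry greedy (repeatedly take the single best remaining cell) gives 217 points, worse by 12.
Next-best assignment: Santos→Section 3pm, Ivanova→Section 9am, Varga→Section 10am = 227 points.
Every other assignment is strictly worse.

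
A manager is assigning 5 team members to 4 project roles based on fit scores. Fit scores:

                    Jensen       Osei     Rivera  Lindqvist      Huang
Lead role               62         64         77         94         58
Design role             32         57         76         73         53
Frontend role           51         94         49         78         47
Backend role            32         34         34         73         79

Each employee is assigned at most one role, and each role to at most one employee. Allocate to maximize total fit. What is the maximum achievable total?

Max total: 343 pts

Optimal: Lindqvist→Lead role (94 pts), Rivera→Design role (76 pts), Osei→Frontend role (94 pts), Huang→Backend role (79 pts) — total 94+76+94+79 = 343 pts.
Swapping Rivera↔Lindqvist (Rivera→Lead role 77 pts, Lindqvist→Design role 73 pts) loses 20.
No other one-to-one assignment exceeds 343 pts.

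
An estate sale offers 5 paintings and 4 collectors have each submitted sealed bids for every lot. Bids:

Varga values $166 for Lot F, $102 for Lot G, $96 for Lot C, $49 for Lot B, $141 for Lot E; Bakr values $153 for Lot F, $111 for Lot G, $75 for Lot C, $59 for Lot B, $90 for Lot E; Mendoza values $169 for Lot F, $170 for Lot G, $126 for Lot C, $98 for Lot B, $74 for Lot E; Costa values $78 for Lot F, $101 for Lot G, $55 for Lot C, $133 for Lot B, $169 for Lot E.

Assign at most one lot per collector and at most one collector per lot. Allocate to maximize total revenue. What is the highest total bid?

This is a one-to-one assignment (maximum-weight bipartite matching).
Optimal: Varga→Lot E ($141), Bakr→Lot F ($153), Mendoza→Lot G ($170), Costa→Lot B ($133) — total 141+153+170+133 = $597.
Max-entry greedy (repeatedly take the single best remaining cell) gives $580, worse by 17.
Next-best assignment: Varga→Lot C, Bakr→Lot F, Mendoza→Lot G, Costa→Lot E = $588.

Max total: $597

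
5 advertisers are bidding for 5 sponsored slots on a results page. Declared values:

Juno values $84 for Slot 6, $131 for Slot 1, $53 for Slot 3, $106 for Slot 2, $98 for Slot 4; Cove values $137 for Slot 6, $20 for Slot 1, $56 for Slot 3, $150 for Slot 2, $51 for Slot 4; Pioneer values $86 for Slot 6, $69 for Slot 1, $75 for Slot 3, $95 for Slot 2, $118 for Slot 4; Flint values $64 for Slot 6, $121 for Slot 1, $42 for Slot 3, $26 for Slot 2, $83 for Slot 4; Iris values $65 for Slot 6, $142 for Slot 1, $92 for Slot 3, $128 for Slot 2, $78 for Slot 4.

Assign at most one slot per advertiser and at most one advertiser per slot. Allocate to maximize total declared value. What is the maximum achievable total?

Optimal: Juno→Slot 2 ($106), Cove→Slot 6 ($137), Pioneer→Slot 4 ($118), Flint→Slot 1 ($121), Iris→Slot 3 ($92) — total 106+137+118+121+92 = $574.
Row-greedy (each advertiser in turn takes its best remaining slot) gives $555, worse by 19.
Checked against all permutations: $574 is optimal.

Maximum total: $574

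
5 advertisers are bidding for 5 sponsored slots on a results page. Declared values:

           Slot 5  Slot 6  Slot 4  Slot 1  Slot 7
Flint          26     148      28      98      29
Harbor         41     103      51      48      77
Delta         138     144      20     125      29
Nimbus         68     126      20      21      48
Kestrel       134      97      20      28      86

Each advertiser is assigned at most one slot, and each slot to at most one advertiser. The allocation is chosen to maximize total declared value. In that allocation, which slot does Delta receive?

This is the linear assignment problem.
Optimal: Flint→Slot 6 ($148), Harbor→Slot 4 ($51), Delta→Slot 1 ($125), Nimbus→Slot 7 ($48), Kestrel→Slot 5 ($134) — total 148+51+125+48+134 = $506.
Column-greedy (each slot in turn goes to its best remaining advertiser) gives $413, worse by 93.
Swapping Kestrel↔Nimbus (Kestrel→Slot 7 $86, Nimbus→Slot 5 $68) loses 28.
Delta's own top slot is Slot 6 ($144), but forcing Delta→Slot 6 and reassigning the rest optimally gives only $475 — worse by 31.

Delta receives Slot 1.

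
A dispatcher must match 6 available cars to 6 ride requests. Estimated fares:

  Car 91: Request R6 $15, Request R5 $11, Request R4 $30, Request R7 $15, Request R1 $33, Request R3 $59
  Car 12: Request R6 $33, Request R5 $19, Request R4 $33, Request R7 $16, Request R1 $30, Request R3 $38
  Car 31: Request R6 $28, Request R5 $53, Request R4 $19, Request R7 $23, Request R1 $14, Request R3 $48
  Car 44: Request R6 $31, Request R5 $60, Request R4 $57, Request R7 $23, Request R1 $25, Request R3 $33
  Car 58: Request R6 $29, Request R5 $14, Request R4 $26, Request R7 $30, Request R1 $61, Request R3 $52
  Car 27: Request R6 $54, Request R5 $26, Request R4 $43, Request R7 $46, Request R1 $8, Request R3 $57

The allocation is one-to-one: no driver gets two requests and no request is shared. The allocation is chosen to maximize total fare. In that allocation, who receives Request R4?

Optimal: Car 91→Request R3 ($59), Car 12→Request R6 ($33), Car 31→Request R5 ($53), Car 44→Request R4 ($57), Car 58→Request R1 ($61), Car 27→Request R7 ($46) — total 59+33+53+57+61+46 = $309.
Column-greedy (each request in turn goes to its best remaining driver) gives $258, worse by 51.
Every other assignment is strictly worse.
Car 44's own top request is Request R5 ($60), but forcing Car 44→Request R5 and reassigning the rest optimally gives only $290 — worse by 19.

Car 44 receives Request R4.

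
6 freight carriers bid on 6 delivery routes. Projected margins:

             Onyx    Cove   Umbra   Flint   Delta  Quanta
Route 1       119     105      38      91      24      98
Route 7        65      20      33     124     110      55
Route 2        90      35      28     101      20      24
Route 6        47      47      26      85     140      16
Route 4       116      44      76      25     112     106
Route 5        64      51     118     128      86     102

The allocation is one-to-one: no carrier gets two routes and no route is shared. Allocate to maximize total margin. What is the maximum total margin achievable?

Maximum total: $683k

Optimal: Onyx→Route 2 ($90k), Cove→Route 1 ($105k), Umbra→Route 5 ($118k), Flint→Route 7 ($124k), Delta→Route 6 ($140k), Quanta→Route 4 ($106k) — total 90+105+118+124+140+106 = $683k.
Max-entry greedy (repeatedly take the single best remaining cell) gives $561k, worse by 122.
Next-best assignment: Onyx→Route 1, Cove→Route 2, Umbra→Route 5, Flint→Route 7, Delta→Route 6, Quanta→Route 4 = $642k.
Checked against all permutations: $683k is optimal.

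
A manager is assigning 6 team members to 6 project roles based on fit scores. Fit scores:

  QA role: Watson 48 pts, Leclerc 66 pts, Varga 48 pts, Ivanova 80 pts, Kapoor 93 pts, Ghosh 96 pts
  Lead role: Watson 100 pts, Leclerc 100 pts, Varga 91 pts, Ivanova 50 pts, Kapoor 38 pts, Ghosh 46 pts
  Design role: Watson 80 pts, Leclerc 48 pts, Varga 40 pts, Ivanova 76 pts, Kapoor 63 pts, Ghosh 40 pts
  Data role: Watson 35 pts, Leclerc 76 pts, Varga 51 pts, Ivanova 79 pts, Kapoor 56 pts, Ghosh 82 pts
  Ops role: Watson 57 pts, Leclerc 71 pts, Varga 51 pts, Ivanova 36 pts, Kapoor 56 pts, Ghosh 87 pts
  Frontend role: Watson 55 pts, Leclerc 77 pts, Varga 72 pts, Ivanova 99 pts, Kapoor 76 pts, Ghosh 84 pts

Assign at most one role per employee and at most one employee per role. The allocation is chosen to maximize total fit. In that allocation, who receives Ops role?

Optimal: Watson→Design role (80 pts), Leclerc→Data role (76 pts), Varga→Lead role (91 pts), Ivanova→Frontend role (99 pts), Kapoor→QA role (93 pts), Ghosh→Ops role (87 pts) — total 80+76+91+99+93+87 = 526 pts.
Max-entry greedy (repeatedly take the single best remaining cell) gives 485 pts, worse by 41.
Next-best assignment: Watson→Design role, Leclerc→Ops role, Varga→Lead role, Ivanova→Frontend role, Kapoor→QA role, Ghosh→Data role = 516 pts.
Swapping Leclerc↔Watson (Leclerc→Design role 48 pts, Watson→Data role 35 pts) loses 73.
Every other assignment is strictly worse.
Ghosh's own top role is QA role (96 pts), but forcing Ghosh→QA role and reassigning the rest optimally gives only 498 pts — worse by 28.

Ghosh receives Ops role.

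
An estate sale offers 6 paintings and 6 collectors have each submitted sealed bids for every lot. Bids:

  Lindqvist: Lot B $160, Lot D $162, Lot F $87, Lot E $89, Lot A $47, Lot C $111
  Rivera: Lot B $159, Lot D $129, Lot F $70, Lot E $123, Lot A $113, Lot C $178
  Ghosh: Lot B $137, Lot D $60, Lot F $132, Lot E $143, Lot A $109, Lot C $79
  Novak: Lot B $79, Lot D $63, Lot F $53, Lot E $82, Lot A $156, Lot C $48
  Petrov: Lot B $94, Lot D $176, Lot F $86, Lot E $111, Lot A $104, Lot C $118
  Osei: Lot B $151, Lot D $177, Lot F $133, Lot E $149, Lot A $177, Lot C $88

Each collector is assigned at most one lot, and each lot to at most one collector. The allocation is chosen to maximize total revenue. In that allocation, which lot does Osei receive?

Optimal: Lindqvist→Lot B ($160), Rivera→Lot C ($178), Ghosh→Lot F ($132), Novak→Lot A ($156), Petrov→Lot D ($176), Osei→Lot E ($149) — total 160+178+132+156+176+149 = $951.
Row-greedy (each collector in turn takes its best remaining lot) gives $866, worse by 85.
Next-best assignment: Lindqvist→Lot B, Rivera→Lot C, Ghosh→Lot E, Novak→Lot A, Petrov→Lot D, Osei→Lot F = $946.
Swapping Ghosh↔Osei (Ghosh→Lot E $143, Osei→Lot F $133) loses 5.
Osei's own top lot is Lot D ($177), but forcing Osei→Lot D and reassigning the rest optimally gives only $914 — worse by 37.

Osei receives Lot E.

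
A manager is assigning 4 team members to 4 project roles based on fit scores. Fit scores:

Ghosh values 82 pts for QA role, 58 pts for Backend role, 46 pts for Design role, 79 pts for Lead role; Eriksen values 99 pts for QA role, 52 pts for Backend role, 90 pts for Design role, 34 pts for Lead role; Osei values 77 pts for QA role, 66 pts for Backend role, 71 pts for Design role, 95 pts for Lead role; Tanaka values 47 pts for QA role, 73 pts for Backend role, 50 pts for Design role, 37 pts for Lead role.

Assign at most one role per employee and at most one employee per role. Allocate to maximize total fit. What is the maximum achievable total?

This is a one-to-one assignment (maximum-weight bipartite matching).
Optimal: Ghosh→QA role (82 pts), Eriksen→Design role (90 pts), Osei→Lead role (95 pts), Tanaka→Backend role (73 pts) — total 82+90+95+73 = 340 pts.
Max-entry greedy (repeatedly take the single best remaining cell) gives 313 pts, worse by 27.
No other one-to-one assignment exceeds 340 pts.

Maximum total: 340 pts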